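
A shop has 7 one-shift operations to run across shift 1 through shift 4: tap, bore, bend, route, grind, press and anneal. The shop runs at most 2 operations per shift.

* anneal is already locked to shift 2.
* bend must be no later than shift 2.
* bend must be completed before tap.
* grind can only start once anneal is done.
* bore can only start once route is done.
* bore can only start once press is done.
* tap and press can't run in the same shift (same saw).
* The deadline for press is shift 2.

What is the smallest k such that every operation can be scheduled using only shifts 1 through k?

4

The precedence chain requires at least 2 distinct shifts.
With at most 2 per shift and 7 operations, at least 4 shifts are needed.
Propagating the time windows through the other constraints, grind can't land before shift 3, so the schedule must run through at least shift 3.
4 works (last occupied shift: shift 4): for example press=shift 1, anneal=shift 2, grind=shift 4, bend=shift 1, bore=shift 3, tap=shift 3, route=shift 2.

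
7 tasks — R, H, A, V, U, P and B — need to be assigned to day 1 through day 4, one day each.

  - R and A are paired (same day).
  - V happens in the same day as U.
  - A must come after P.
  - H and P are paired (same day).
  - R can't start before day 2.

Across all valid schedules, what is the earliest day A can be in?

day 2

Precedence pushes A to at least day 2.
A at day 2 is achievable: H -> day 1; A -> day 2; B -> day 1; U -> day 1; P -> day 1; R -> day 2; V -> day 1.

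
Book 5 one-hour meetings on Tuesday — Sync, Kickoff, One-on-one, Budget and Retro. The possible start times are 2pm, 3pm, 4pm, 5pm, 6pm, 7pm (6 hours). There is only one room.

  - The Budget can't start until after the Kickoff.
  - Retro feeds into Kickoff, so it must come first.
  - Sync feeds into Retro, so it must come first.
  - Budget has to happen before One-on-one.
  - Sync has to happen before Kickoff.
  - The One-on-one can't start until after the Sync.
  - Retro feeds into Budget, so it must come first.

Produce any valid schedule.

Retro in 3pm; Budget in 5pm; One-on-one in 6pm; Kickoff in 4pm; Sync in 2pm

Checking: Budget(5pm) before One-on-one(6pm); Sync(2pm) before One-on-one(6pm); Retro(3pm) before Kickoff(4pm); Retro(3pm) before Budget(5pm); Sync(2pm) before Retro(3pm); Kickoff(4pm) before Budget(5pm); Sync(2pm) before Kickoff(4pm); max 1 per hour (cap 1).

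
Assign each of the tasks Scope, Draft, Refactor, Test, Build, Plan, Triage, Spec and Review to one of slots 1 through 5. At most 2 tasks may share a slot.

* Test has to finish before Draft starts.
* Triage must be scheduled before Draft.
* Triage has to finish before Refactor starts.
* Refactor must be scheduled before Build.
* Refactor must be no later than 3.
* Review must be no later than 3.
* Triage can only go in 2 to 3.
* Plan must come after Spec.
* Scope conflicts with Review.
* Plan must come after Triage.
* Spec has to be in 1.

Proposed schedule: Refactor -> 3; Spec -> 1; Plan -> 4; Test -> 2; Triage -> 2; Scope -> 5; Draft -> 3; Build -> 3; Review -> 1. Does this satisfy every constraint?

No — it violates: At most 2 tasks may share a slot

Triage must be scheduled before Draft — holds.
Refactor must be no later than 3 — holds.
Scope conflicts with Review — holds.
Refactor must be scheduled before Build — violated.
Triage can only go in 2 to 3 — holds.
Plan must come after Spec — holds.
At most 2 tasks may share a slot — violated.
Test has to finish before Draft starts — holds.
Plan must come after Triage — holds.
Triage has to finish before Refactor starts — holds.
Review must be no later than 3 — holds.
Spec has to be in 1 — holds.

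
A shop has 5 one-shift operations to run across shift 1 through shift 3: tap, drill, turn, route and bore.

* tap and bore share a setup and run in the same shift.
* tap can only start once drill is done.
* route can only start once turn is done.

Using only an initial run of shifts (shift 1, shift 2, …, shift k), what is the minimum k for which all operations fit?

The precedence chain requires at least 2 distinct shifts.
2 works (last occupied shift: shift 2): for example turn in shift 1, tap in shift 2, drill in shift 1, bore in shift 2, route in shift 2.

2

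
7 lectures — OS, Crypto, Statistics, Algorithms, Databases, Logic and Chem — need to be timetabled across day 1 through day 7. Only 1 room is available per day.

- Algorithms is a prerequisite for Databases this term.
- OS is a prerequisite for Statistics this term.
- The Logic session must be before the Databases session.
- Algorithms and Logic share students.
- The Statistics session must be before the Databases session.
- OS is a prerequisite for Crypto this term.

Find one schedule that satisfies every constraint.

Algorithms -> day 3; Logic -> day 4; Databases -> day 5; Statistics -> day 2; OS -> day 1; Chem -> day 7; Crypto -> day 6

Checking: Logic(day 4) before Databases(day 5); Statistics(day 2) before Databases(day 5); OS(day 1) before Crypto(day 6); OS(day 1) before Statistics(day 2); Algorithms(day 3) before Databases(day 5); Algorithms(day 3) != Logic(day 4); max 1 per day (cap 1).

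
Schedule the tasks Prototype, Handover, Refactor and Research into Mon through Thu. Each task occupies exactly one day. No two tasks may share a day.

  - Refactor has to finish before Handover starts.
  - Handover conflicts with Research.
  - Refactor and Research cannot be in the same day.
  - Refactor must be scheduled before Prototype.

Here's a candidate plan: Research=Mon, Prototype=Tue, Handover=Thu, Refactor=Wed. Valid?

No. Refactor must be scheduled before Prototype is not satisfied.

Refactor has to finish before Handover starts — holds.
Refactor and Research cannot be in the same day — holds.
No two tasks may share a day — holds.
Handover conflicts with Research — holds.
Refactor must be scheduled before Prototype — violated.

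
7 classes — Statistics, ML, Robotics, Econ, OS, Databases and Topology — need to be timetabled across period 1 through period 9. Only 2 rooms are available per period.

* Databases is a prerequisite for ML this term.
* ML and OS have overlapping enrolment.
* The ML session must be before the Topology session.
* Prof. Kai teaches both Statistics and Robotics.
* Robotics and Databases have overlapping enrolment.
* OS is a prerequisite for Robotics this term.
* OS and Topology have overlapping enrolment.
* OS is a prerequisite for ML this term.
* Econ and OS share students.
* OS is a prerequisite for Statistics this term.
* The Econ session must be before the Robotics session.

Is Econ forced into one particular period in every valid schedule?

No

Econ can be period 1 (e.g. Databases=period 1, Topology=period 4, ML=period 3, Robotics=period 3, Econ=period 1, Statistics=period 4, OS=period 2) or period 2 (e.g. Topology in period 3, Statistics in period 4, Robotics in period 3, Econ in period 2, OS in period 1, ML in period 2, Databases in period 1).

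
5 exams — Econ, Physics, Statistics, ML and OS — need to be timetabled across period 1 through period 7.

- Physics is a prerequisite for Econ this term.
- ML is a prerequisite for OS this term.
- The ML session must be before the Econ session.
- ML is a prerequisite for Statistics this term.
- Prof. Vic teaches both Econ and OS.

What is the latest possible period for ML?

Downstream work caps ML at period 6.
ML at period 5 is achievable: Econ in period 6, Physics in period 1, Statistics in period 6, OS in period 7, ML in period 5.
Nothing later works — the conflict constraints rule out every period after period 5.

period 5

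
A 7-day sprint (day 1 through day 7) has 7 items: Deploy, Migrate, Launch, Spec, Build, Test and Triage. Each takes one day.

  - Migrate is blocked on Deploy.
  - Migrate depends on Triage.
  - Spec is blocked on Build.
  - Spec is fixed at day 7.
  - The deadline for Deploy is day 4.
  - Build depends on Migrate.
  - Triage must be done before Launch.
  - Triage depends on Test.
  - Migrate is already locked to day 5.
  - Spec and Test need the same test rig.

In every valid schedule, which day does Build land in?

day 6

Migrate is fixed at day 5 and must come before Build, so Build is at least day 6.
Spec is fixed at day 7 and must come after Build, so Build is at most day 6.
So Build must be day 6.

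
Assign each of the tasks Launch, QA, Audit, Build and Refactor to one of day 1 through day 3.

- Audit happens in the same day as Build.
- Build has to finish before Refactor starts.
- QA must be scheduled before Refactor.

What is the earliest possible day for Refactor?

day 2

Precedence pushes Refactor to at least day 2.
Refactor at day 2 is achievable: QA=day 1; Build=day 1; Refactor=day 2; Launch=day 1; Audit=day 1.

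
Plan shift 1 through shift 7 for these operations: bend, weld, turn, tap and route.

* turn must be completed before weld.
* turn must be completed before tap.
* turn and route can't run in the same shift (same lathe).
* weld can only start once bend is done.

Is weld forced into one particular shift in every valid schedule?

No

weld can be shift 2 (e.g. weld -> shift 2; tap -> shift 2; turn -> shift 1; route -> shift 2; bend -> shift 1) or shift 3 (e.g. route=shift 2, weld=shift 3, bend=shift 1, tap=shift 2, turn=shift 1).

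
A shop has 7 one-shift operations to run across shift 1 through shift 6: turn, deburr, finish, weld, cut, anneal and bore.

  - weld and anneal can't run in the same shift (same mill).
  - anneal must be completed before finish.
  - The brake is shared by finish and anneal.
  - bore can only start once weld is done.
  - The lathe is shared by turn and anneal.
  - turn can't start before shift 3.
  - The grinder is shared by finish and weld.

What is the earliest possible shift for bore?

shift 2

Precedence pushes bore to at least shift 2.
bore at shift 2 is achievable: cut in shift 1; turn in shift 3; deburr in shift 1; weld in shift 1; anneal in shift 2; finish in shift 3; bore in shift 2.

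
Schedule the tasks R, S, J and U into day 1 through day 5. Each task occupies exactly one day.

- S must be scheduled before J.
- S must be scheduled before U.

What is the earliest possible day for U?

day 2

Precedence pushes U to at least day 2.
U at day 2 is achievable: J -> day 2; S -> day 1; U -> day 2; R -> day 1.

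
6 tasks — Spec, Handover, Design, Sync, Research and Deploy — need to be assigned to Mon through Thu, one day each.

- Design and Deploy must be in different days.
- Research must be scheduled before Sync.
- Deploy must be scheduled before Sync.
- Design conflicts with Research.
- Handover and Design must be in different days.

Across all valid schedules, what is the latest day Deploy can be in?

Downstream work caps Deploy at Wed.
Deploy at Wed is achievable: Sync in Thu, Research in Mon, Handover in Mon, Deploy in Wed, Design in Tue, Spec in Mon.

Wed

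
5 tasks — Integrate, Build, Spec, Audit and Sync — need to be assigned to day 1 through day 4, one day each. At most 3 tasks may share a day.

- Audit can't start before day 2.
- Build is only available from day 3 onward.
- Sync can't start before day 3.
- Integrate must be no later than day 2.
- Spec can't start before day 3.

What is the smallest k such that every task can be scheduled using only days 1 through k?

With at most 3 per day and 5 tasks, at least 2 days are needed.
Build can't be placed before day 3, so the schedule must run through at least day 3.
3 works (last occupied day: day 3): for example Audit in day 2; Build in day 3; Sync in day 3; Spec in day 3; Integrate in day 1.

3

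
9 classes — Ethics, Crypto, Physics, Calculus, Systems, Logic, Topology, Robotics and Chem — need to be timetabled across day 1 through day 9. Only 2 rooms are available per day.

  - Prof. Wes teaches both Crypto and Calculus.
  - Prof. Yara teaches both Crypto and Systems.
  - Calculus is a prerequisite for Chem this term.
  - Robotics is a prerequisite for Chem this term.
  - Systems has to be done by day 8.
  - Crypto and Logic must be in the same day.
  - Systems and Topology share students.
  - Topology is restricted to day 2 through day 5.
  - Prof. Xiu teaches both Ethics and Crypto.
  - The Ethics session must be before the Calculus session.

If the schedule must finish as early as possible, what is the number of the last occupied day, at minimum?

The precedence chain requires at least 3 distinct days.
With at most 2 per day and 9 classes, at least 5 days are needed.
5 works (last occupied day: day 5): for example Calculus=day 2, Physics=day 3, Logic=day 4, Topology=day 2, Robotics=day 1, Crypto=day 4, Ethics=day 1, Chem=day 3, Systems=day 5.

day 5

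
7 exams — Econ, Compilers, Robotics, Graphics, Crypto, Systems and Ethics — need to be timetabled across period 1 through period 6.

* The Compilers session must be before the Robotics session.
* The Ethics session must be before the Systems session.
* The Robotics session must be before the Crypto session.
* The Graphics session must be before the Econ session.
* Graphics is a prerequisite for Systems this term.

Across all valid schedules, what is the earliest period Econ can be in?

Precedence pushes Econ to at least period 2.
Econ at period 2 is achievable: Compilers in period 1; Systems in period 2; Graphics in period 1; Econ in period 2; Crypto in period 3; Ethics in period 1; Robotics in period 2.

period 2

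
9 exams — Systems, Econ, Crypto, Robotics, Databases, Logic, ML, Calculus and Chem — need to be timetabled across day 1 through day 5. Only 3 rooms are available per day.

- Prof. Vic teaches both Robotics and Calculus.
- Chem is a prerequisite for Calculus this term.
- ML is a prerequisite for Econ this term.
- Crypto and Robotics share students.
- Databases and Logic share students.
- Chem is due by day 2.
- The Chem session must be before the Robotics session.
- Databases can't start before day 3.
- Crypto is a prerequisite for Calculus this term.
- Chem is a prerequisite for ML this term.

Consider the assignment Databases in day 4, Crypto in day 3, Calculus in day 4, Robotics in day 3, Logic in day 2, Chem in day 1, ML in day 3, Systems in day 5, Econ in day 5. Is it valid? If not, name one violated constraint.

Only 3 rooms are available per day — holds.
ML is a prerequisite for Econ this term — holds.
Crypto is a prerequisite for Calculus this term — holds.
The Chem session must be before the Robotics session — holds.
Prof. Vic teaches both Robotics and Calculus — holds.
Chem is a prerequisite for Calculus this term — holds.
Databases can't start before day 3 — holds.
Crypto and Robotics share students — violated.
Chem is a prerequisite for ML this term — holds.
Databases and Logic share students — holds.
Chem is due by day 2 — holds.

No — it violates: Crypto and Robotics share students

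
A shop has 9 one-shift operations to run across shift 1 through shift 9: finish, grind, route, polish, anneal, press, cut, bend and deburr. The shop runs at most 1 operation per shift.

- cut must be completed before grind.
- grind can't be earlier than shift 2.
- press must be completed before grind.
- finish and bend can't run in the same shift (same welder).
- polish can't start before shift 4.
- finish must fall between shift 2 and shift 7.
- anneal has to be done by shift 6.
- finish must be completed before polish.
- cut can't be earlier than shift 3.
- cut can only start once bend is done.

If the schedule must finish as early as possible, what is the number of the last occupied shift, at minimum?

shift 9

The precedence chain requires at least 3 distinct shifts.
With at most 1 per shift and 9 operations, at least 9 shifts are needed.
polish can't be placed before shift 4, so the schedule must run through at least shift 4.
9 works (last occupied shift: shift 9): for example route in shift 8, polish in shift 4, bend in shift 3, press in shift 6, anneal in shift 1, deburr in shift 9, finish in shift 2, grind in shift 7, cut in shift 5.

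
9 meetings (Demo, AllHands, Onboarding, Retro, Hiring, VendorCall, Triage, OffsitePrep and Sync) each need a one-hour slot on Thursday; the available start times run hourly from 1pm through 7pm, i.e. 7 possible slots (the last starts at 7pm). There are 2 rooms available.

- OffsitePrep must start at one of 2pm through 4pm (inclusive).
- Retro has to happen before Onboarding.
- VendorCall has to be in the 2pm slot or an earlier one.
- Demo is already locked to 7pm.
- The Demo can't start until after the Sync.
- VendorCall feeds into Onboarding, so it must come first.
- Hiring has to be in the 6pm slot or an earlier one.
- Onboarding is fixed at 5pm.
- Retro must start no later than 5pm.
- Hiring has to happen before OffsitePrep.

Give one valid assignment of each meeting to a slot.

VendorCall=1pm; Retro=2pm; Demo=7pm; Triage=4pm; OffsitePrep=2pm; AllHands=3pm; Hiring=1pm; Onboarding=5pm; Sync=3pm

Checking: Retro(2pm) before Onboarding(5pm); Sync(3pm) before Demo(7pm); Hiring(1pm) before OffsitePrep(2pm); VendorCall(1pm) before Onboarding(5pm); Onboarding=5pm in [5pm,5pm]; VendorCall=1pm in [1pm,2pm]; OffsitePrep=2pm in [2pm,4pm]; Demo=7pm in [7pm,7pm]; Hiring=1pm in [1pm,6pm]; Retro=2pm in [1pm,5pm]; max 2 per slot (cap 2).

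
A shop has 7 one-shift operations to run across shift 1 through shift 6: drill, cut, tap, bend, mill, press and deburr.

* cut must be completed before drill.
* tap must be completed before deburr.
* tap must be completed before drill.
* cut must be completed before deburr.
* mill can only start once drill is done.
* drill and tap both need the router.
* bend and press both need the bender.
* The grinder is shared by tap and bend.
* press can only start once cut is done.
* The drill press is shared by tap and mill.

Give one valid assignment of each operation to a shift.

press=shift 2, drill=shift 2, deburr=shift 2, cut=shift 1, bend=shift 3, tap=shift 1, mill=shift 3

Checking: tap(shift 1) before deburr(shift 2); drill(shift 2) before mill(shift 3); tap(shift 1) before drill(shift 2); cut(shift 1) before deburr(shift 2); cut(shift 1) before drill(shift 2); cut(shift 1) before press(shift 2); drill(shift 2) != tap(shift 1); tap(shift 1) != mill(shift 3); bend(shift 3) != press(shift 2); tap(shift 1) != bend(shift 3).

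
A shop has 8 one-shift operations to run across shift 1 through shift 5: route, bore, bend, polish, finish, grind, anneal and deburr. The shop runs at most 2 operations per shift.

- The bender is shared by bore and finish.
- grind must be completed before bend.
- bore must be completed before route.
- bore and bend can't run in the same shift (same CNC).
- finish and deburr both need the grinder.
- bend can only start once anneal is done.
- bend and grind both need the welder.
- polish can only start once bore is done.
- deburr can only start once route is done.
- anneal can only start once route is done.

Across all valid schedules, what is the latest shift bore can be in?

Downstream work caps bore at shift 2.
bore at shift 2 is achievable: bend=shift 5, deburr=shift 4, route=shift 3, polish=shift 3, bore=shift 2, grind=shift 1, anneal=shift 4, finish=shift 1.

shift 2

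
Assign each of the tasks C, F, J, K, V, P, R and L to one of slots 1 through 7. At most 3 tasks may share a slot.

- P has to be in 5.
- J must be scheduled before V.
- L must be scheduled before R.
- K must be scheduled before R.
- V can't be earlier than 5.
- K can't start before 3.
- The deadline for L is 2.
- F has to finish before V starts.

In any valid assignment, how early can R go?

4

Precedence pushes R to at least 4.
R at 4 is achievable: V=5, F=1, J=1, R=4, L=1, K=3, C=2, P=5.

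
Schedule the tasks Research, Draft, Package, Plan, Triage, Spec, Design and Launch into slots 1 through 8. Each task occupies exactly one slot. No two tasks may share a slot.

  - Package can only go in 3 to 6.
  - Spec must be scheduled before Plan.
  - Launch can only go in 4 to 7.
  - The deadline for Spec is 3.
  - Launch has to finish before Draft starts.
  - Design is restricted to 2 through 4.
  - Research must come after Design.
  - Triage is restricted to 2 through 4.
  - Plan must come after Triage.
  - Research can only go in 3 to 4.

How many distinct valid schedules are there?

Splitting on Research: it can be 3 (6), 4 (12). Listing each branch's schedules as (Draft, Package, Plan, Triage, Spec, Design, Launch):
Research=3: (7,5,8,4,1,2,6) (7,6,8,4,1,2,5) (8,5,6,4,1,2,7) (8,5,7,4,1,2,6) (8,6,5,4,1,2,7) (8,6,7,4,1,2,5) — 6.
Research=4: (7,5,8,2,1,3,6) (7,5,8,3,1,2,6) (7,6,8,2,1,3,5) (7,6,8,3,1,2,5) (8,5,6,2,1,3,7) (8,5,6,3,1,2,7) (8,5,7,2,1,3,6) (8,5,7,3,1,2,6) (8,6,5,2,1,3,7) (8,6,5,3,1,2,7) (8,6,7,2,1,3,5) (8,6,7,3,1,2,5) — 12.
Summing: 6 + 12 = 18.

18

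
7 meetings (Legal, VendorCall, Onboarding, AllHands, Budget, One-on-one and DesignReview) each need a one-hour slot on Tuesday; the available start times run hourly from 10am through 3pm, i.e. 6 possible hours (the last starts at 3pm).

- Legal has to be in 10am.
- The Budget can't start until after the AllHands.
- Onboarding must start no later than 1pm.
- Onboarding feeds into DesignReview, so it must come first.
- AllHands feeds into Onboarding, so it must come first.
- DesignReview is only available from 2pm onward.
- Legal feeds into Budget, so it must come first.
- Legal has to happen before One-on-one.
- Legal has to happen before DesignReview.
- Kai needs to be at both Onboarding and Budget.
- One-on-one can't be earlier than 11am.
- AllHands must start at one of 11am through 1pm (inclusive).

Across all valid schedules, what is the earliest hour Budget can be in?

12pm

Precedence pushes Budget to at least 12pm.
Budget at 12pm is achievable: DesignReview in 2pm; Legal in 10am; VendorCall in 10am; One-on-one in 11am; AllHands in 11am; Onboarding in 1pm; Budget in 12pm.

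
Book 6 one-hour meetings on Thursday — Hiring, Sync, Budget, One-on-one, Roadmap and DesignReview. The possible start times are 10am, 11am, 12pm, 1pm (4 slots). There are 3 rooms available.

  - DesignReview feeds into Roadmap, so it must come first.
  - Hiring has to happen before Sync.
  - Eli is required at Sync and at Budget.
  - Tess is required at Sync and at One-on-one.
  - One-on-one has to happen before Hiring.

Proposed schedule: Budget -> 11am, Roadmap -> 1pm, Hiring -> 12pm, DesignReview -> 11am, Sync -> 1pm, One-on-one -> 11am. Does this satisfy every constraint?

One-on-one has to happen before Hiring — holds.
Eli is required at Sync and at Budget — holds.
There are 3 rooms available — holds.
Tess is required at Sync and at One-on-one — holds.
DesignReview feeds into Roadmap, so it must come first — holds.
Hiring has to happen before Sync — holds.

Yes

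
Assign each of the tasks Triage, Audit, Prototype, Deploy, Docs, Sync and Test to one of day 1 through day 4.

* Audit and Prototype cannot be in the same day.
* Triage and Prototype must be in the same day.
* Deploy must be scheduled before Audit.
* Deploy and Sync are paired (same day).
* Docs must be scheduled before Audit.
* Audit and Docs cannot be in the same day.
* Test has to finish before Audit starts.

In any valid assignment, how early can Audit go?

day 2

Precedence pushes Audit to at least day 2.
Audit at day 2 is achievable: Audit=day 2, Deploy=day 1, Sync=day 1, Triage=day 1, Prototype=day 1, Docs=day 1, Test=day 1.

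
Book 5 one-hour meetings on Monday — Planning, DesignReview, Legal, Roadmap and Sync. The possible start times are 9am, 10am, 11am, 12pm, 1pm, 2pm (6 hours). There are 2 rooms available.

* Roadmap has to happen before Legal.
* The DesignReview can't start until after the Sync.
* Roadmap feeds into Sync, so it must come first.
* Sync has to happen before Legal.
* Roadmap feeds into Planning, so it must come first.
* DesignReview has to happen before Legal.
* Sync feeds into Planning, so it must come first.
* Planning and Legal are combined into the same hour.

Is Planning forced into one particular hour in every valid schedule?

No

Planning can be 12pm (e.g. Planning=12pm, Roadmap=9am, DesignReview=11am, Legal=12pm, Sync=10am) or 1pm (e.g. Planning=1pm, Legal=1pm, Sync=10am, Roadmap=9am, DesignReview=11am).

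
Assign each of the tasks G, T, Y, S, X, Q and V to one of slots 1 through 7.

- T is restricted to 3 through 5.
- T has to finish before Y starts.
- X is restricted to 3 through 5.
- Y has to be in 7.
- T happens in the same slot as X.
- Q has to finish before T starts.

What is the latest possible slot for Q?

4

Downstream work caps Q at 4.
Q at 4 is achievable: X=5, G=1, Y=7, S=1, T=5, Q=4, V=1.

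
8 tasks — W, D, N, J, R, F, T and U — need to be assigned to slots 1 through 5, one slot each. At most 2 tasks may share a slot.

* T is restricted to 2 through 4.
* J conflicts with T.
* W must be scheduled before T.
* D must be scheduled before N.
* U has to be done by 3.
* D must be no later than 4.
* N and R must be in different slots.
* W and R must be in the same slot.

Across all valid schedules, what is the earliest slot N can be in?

Precedence pushes N to at least 2.
N at 2 is achievable: W=3; U=1; R=3; J=2; F=4; T=4; N=2; D=1.

2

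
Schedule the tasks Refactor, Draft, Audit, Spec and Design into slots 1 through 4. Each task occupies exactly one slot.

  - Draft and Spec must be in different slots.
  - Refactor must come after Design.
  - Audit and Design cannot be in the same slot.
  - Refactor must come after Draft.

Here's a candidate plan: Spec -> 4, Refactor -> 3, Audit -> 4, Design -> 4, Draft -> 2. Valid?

Invalid. Refactor must come after Design.

Refactor must come after Design — violated.
Audit and Design cannot be in the same slot — violated.
Draft and Spec must be in different slots — holds.
Refactor must come after Draft — holds.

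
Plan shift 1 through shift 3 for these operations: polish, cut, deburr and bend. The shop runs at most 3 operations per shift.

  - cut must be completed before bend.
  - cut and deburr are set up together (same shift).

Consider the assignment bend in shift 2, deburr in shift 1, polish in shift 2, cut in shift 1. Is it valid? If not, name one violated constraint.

Yes, all constraints hold

The shop runs at most 3 operations per shift — holds.
cut must be completed before bend — holds.
cut and deburr are set up together (same shift) — holds.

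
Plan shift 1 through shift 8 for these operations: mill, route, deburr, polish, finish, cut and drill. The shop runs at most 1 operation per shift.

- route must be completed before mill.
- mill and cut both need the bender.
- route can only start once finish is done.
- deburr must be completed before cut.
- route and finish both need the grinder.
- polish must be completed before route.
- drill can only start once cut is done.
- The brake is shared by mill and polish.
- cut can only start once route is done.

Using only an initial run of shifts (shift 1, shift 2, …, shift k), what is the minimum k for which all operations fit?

7 shifts

The precedence chain requires at least 4 distinct shifts.
With at most 1 per shift and 7 operations, at least 7 shifts are needed.
7 works (last occupied shift: shift 7): for example finish -> shift 2, deburr -> shift 4, drill -> shift 7, route -> shift 3, mill -> shift 6, polish -> shift 1, cut -> shift 5.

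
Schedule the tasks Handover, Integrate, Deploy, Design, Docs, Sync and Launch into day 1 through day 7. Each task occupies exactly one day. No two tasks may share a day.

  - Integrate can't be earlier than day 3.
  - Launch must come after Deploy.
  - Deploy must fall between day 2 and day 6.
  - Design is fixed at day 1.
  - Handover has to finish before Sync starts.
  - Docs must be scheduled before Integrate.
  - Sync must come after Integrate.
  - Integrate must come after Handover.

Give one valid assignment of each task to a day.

Handover -> day 2, Design -> day 1, Launch -> day 7, Sync -> day 6, Docs -> day 3, Deploy -> day 5, Integrate -> day 4

Checking: Deploy(day 5) before Launch(day 7); Handover(day 2) before Integrate(day 4); Handover(day 2) before Sync(day 6); Integrate(day 4) before Sync(day 6); Docs(day 3) before Integrate(day 4); Integrate=day 4 in [day 3,day 7]; Design=day 1 in [day 1,day 1]; Deploy=day 5 in [day 2,day 6]; max 1 per day (cap 1).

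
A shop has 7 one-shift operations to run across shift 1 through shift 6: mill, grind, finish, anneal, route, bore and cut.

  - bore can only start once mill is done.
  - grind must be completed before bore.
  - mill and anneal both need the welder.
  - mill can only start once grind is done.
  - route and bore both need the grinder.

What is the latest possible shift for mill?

Precedence pushes mill to at least shift 2; downstream work caps mill at shift 5.
mill at shift 5 is achievable: grind in shift 1; route in shift 1; anneal in shift 1; mill in shift 5; cut in shift 1; finish in shift 1; bore in shift 6.

shift 5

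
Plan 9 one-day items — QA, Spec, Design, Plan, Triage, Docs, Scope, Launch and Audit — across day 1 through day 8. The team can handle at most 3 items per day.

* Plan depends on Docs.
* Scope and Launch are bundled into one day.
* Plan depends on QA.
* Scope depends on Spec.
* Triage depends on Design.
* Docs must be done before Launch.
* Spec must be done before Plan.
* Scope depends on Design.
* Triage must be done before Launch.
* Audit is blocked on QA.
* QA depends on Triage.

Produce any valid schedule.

Design -> day 1, Spec -> day 1, Launch -> day 3, QA -> day 3, Audit -> day 4, Triage -> day 2, Scope -> day 3, Docs -> day 1, Plan -> day 4

Checking: QA(day 3) before Plan(day 4); Spec(day 1) before Plan(day 4); QA(day 3) before Audit(day 4); Docs(day 1) before Plan(day 4); Design(day 1) before Triage(day 2); Triage(day 2) before QA(day 3); Spec(day 1) before Scope(day 3); Design(day 1) before Scope(day 3); Docs(day 1) before Launch(day 3); Triage(day 2) before Launch(day 3); Scope = Launch = day 3; max 3 per day (cap 3).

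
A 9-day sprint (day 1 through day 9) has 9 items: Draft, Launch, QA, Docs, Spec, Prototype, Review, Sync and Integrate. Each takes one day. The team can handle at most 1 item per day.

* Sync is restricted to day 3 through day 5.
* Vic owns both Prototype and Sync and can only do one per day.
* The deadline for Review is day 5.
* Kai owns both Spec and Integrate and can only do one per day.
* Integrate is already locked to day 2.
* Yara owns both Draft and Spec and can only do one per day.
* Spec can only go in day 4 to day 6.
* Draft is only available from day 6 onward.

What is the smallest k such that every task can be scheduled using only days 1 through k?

9

With at most 1 per day and 9 tasks, at least 9 days are needed.
Draft can't be placed before day 6, so the schedule must run through at least day 6.
9 works (last occupied day: day 9): for example Prototype=day 9, Docs=day 8, Launch=day 5, Spec=day 4, QA=day 7, Review=day 1, Integrate=day 2, Draft=day 6, Sync=day 3.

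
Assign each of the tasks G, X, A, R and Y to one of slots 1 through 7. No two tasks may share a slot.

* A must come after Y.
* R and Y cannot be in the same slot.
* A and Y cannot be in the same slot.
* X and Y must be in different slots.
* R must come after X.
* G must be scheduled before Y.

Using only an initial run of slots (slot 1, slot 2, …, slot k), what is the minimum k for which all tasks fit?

The precedence chain requires at least 3 distinct slots.
With at most 1 per slot and 5 tasks, at least 5 slots are needed.
5 works (last occupied slot: 5): for example X -> 3, R -> 5, G -> 1, A -> 4, Y -> 2.

5 slots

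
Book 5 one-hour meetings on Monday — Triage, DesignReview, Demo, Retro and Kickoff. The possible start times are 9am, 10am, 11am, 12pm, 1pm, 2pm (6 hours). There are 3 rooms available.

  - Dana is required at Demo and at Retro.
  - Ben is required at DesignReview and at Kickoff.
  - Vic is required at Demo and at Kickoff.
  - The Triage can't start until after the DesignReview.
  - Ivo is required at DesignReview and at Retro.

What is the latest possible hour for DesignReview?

Downstream work caps DesignReview at 1pm.
DesignReview at 1pm is achievable: DesignReview -> 1pm, Demo -> 9am, Retro -> 10am, Kickoff -> 10am, Triage -> 2pm.

1pm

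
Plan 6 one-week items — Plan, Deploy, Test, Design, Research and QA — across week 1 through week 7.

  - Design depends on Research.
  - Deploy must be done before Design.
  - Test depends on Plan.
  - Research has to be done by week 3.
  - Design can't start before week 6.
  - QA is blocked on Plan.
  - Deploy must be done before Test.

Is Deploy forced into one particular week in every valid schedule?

No

Deploy can be week 1 (e.g. Design in week 6, Deploy in week 1, Research in week 1, Plan in week 1, QA in week 2, Test in week 2) or week 2 (e.g. Test -> week 3; Plan -> week 1; Research -> week 1; Design -> week 6; Deploy -> week 2; QA -> week 2).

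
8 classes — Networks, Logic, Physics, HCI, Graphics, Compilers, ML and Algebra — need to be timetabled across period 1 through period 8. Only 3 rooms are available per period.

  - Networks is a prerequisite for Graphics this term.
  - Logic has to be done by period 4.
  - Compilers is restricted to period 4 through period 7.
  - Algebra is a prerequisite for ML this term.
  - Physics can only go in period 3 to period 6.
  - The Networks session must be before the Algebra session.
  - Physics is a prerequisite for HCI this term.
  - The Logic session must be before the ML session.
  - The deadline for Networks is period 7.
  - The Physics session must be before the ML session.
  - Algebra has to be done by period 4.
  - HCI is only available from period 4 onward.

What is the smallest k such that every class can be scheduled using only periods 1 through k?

The precedence chain requires at least 3 distinct periods.
With at most 3 per period and 8 classes, at least 3 periods are needed.
HCI can't be placed before period 4, so the schedule must run through at least period 4.
4 works (last occupied period: period 4): for example Logic in period 1, Algebra in period 2, Graphics in period 2, Compilers in period 4, Networks in period 1, HCI in period 4, ML in period 4, Physics in period 3.

4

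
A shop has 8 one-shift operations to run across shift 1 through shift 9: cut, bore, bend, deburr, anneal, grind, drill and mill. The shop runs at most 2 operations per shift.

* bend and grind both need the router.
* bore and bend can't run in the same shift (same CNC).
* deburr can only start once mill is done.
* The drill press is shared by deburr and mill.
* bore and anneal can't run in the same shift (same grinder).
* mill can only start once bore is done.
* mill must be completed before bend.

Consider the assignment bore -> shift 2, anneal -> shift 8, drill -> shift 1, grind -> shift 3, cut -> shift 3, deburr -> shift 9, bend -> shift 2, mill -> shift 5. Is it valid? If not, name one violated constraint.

bend and grind both need the router — holds.
The shop runs at most 2 operations per shift — holds.
mill can only start once bore is done — holds.
The drill press is shared by deburr and mill — holds.
deburr can only start once mill is done — holds.
bore and anneal can't run in the same shift (same grinder) — holds.
bore and bend can't run in the same shift (same CNC) — violated.
mill must be completed before bend — violated.

No — it violates: bore and bend can't run in the same shift (same CNC)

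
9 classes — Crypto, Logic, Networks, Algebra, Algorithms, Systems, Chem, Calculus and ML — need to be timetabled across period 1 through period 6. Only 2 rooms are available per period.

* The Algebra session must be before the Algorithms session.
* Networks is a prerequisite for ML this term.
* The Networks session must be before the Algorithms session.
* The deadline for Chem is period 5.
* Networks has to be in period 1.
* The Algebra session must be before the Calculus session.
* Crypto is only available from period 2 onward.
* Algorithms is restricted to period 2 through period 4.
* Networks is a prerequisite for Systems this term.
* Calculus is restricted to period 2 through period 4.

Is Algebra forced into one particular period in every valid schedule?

No

Algebra can be period 1 (e.g. Chem in period 3; Systems in period 4; Calculus in period 2; ML in period 4; Logic in period 5; Crypto in period 3; Algebra in period 1; Algorithms in period 2; Networks in period 1) or period 2 (e.g. Chem in period 1; Algebra in period 2; Systems in period 4; Networks in period 1; Logic in period 5; ML in period 4; Calculus in period 3; Crypto in period 2; Algorithms in period 3).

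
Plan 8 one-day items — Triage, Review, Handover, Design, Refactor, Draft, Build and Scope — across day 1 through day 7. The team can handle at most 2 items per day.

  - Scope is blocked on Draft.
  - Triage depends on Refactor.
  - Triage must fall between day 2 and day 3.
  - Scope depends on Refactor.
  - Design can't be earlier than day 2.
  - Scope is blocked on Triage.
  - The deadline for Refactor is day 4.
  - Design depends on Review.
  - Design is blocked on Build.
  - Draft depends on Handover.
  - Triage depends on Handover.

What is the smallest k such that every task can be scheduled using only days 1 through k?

4 days

The precedence chain requires at least 3 distinct days.
With at most 2 per day and 8 tasks, at least 4 days are needed.
4 works (last occupied day: day 4): for example Refactor -> day 1; Draft -> day 2; Build -> day 3; Review -> day 3; Handover -> day 1; Triage -> day 2; Design -> day 4; Scope -> day 4.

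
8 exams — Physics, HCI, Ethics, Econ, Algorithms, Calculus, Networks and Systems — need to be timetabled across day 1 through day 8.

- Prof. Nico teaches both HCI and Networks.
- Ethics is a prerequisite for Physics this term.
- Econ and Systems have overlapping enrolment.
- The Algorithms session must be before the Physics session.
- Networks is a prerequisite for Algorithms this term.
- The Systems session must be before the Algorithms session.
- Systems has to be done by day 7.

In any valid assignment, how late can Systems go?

day 6

Systems's own window allows nothing later than day 7; downstream work caps Systems at day 6.
Systems at day 6 is achievable: Physics in day 8, Econ in day 1, HCI in day 2, Algorithms in day 7, Systems in day 6, Ethics in day 1, Calculus in day 1, Networks in day 1.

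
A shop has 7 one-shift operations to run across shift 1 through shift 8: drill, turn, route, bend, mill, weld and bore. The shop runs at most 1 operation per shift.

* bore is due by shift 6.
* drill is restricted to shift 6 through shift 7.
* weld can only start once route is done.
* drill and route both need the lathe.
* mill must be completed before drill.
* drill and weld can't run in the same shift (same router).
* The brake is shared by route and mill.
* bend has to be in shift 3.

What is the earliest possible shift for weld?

Precedence pushes weld to at least shift 2.
weld at shift 2 is achievable: turn in shift 7, bend in shift 3, bore in shift 4, mill in shift 5, weld in shift 2, route in shift 1, drill in shift 6.

shift 2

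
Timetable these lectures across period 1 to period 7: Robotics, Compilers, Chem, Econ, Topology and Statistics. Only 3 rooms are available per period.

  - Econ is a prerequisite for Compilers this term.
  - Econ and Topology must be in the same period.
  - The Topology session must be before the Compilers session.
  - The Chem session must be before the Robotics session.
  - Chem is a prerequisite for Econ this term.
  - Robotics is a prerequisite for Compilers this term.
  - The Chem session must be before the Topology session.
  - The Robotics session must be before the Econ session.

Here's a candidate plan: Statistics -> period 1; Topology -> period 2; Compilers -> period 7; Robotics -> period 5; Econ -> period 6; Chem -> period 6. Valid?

Econ and Topology must be in the same period — violated.
Econ is a prerequisite for Compilers this term — holds.
Only 3 rooms are available per period — holds.
Robotics is a prerequisite for Compilers this term — holds.
The Topology session must be before the Compilers session — holds.
The Chem session must be before the Robotics session — violated.
The Robotics session must be before the Econ session — holds.
Chem is a prerequisite for Econ this term — violated.
The Chem session must be before the Topology session — violated.

No — it violates: The Chem session must be before the Topology session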